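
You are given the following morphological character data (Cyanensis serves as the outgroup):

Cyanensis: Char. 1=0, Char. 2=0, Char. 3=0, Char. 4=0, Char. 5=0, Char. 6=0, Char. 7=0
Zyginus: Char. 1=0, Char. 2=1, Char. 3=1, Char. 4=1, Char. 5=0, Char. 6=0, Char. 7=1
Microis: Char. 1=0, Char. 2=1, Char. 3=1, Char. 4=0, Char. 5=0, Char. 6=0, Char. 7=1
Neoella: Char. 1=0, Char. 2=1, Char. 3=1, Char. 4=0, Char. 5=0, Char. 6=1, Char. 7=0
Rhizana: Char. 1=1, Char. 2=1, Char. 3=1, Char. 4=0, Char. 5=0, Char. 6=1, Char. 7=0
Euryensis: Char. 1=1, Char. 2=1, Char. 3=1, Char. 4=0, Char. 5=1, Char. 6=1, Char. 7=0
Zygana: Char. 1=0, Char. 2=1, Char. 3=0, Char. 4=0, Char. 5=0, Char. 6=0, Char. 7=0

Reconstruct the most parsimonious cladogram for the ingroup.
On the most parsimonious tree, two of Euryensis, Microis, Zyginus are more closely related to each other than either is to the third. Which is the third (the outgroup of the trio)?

Euryensis

The outgroup has state '0' for every character, so '1' is the derived state throughout.
Char. 1 (derived state '1') is shared by Euryensis and Rhizana — a synapomorphy uniting that clade.
Char. 2 (derived state '1') is shared by all ingroup taxa — unites the whole ingroup.
Char. 3: derived state '1' in Euryensis, Microis, Neoella, Rhizana, and Zyginus only — synapomorphy for {Euryensis, Microis, Neoella, Rhizana, Zyginus}.
Char. 4: derived state '1' in Zyginus only — an autapomorphy, so it tells us nothing about relationships among taxa.
Char. 5: derived state '1' in Euryensis only — an autapomorphy, so it tells us nothing about relationships among taxa.
Only Euryensis, Neoella, and Rhizana show the derived state '1' for Char. 6, supporting them as a clade.
Char. 7: derived state '1' in Microis and Zyginus only — synapomorphy for {Microis, Zyginus}.
Most parsimonious ingroup topology: (((Zyginus,Microis),(Neoella,(Rhizana,Euryensis))),Zygana).
Microis and Zyginus share a more recent common ancestor with each other than either does with Euryensis, so Euryensis is the least closely related of the three.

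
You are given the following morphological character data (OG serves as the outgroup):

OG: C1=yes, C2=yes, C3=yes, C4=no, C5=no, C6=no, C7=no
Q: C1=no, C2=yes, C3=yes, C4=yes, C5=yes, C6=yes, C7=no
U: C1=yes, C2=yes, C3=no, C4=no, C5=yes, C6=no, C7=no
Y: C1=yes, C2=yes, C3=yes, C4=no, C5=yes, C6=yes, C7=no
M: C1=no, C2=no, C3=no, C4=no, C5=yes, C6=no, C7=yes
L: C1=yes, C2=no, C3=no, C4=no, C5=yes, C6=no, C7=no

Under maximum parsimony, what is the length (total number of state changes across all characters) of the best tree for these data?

8

Character polarity is set by the outgroup: the derived state is whichever differs from the outgroup's state, so for C1, C2, C3 the derived state is 'no', and for the remaining characters it is 'yes'.
C1 groups M and Q, which is incompatible with the clades supported by the remaining characters; treating it as convergent (homoplasy) costs fewer steps than any alternative tree.
C2: derived state 'no' in L and M only — synapomorphy for {L, M}.
C3: derived state 'no' in L, M, and U only — synapomorphy for {L, M, U}.
C4 (derived state 'yes') is unique to Q (autapomorphy; uninformative for grouping).
All ingroup taxa share the derived state 'yes' for C5; it defines the ingroup but does not resolve relationships within it.
C6 (derived state 'yes') is shared by Q and Y — a synapomorphy uniting that clade.
C7 (derived state 'yes') is unique to M (autapomorphy; uninformative for grouping).
Most parsimonious ingroup topology: ((Q,Y),(U,(M,L))).
Changes per character on this tree: C1: 2; C2: 1; C3: 1; C4: 1; C5: 1; C6: 1; C7: 1.
Total = 8.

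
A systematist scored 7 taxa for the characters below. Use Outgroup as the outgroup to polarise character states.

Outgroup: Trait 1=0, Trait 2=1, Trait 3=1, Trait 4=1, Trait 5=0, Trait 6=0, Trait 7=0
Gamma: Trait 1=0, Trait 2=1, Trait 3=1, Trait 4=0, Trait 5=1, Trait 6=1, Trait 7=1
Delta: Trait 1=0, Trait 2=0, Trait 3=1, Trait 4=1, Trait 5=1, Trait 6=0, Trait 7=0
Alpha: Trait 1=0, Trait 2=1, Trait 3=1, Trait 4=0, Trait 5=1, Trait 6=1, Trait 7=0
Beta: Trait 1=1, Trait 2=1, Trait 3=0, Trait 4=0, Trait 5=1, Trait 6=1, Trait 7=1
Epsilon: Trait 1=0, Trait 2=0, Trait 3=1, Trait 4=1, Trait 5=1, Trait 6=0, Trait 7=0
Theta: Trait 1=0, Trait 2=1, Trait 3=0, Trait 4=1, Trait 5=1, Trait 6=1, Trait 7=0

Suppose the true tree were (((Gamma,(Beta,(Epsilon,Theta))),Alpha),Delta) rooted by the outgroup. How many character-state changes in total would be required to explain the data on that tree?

12

Map each character onto (((Gamma,(Beta,(Epsilon,Theta))),Alpha),Delta) (rooted by Outgroup) and count the minimum state changes it requires (Fitch parsimony):
Trait 1: 1; Trait 2: 2; Trait 3: 2; Trait 4: 2; Trait 5: 1; Trait 6: 2; Trait 7: 2.
Total tree length = 12.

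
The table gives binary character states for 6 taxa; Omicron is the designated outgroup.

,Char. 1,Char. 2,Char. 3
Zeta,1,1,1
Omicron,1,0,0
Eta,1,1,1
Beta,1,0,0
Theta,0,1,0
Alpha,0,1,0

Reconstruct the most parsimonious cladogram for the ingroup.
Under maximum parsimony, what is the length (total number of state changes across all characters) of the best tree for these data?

Character polarity is set by the outgroup: the derived state is whichever differs from the outgroup's state, so for Char. 1 the derived state is '0', and for the remaining characters it is '1'.
Char. 1: derived state '0' in Alpha and Theta only — synapomorphy for {Alpha, Theta}.
Char. 2 (derived state '1') is shared by Alpha, Eta, Theta, and Zeta — a synapomorphy uniting that clade.
Char. 3: derived state '1' in Eta and Zeta only — synapomorphy for {Eta, Zeta}.
Most parsimonious ingroup topology: (Beta,((Alpha,Theta),(Zeta,Eta))).
Changes per character on this tree: Char. 1: 1; Char. 2: 1; Char. 3: 1.
Total = 3.

3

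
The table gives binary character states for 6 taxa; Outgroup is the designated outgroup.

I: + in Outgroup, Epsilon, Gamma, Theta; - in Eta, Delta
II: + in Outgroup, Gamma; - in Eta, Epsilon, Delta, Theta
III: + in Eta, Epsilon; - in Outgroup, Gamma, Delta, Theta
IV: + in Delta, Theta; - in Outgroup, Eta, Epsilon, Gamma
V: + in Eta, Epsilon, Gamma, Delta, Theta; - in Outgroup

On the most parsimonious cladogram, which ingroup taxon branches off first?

Gamma

Character polarity is set by the outgroup: the derived state is whichever differs from the outgroup's state, so for I, II the derived state is '-', and for the remaining characters it is '+'.
I (state '-') occurs in Delta and Eta but conflicts with the nesting implied by the other characters — most parsimoniously interpreted as homoplasy.
II: derived state '-' in Delta, Epsilon, Eta, and Theta only — synapomorphy for {Delta, Epsilon, Eta, Theta}.
Only Epsilon and Eta show the derived state '+' for III, supporting them as a clade.
Only Delta and Theta show the derived state '+' for IV, supporting them as a clade.
All ingroup taxa share the derived state '+' for V; it defines the ingroup but does not resolve relationships within it.
Most parsimonious ingroup topology: (((Eta,Epsilon),(Delta,Theta)),Gamma).
Gamma is sister to the clade containing all other ingroup taxa, so it is the earliest-diverging (most basal) ingroup lineage.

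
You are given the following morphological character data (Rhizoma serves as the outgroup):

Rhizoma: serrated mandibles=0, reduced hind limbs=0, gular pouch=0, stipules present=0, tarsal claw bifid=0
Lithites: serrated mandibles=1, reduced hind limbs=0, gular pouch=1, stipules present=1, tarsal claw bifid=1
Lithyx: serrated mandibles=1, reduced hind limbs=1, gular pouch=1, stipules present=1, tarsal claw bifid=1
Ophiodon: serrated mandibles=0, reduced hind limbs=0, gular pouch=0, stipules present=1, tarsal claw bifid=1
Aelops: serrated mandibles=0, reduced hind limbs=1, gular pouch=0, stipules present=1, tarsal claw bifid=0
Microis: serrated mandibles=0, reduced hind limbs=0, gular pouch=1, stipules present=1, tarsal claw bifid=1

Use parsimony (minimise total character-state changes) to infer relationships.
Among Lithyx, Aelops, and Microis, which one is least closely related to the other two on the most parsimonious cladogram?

Aelops

The outgroup has state '0' for every character, so '1' is the derived state throughout.
Only Lithites and Lithyx show the derived state '1' for serrated mandibles, supporting them as a clade.
reduced hind limbs groups Aelops and Lithyx, which is incompatible with the clades supported by the remaining characters; treating it as convergent (homoplasy) costs fewer steps than any alternative tree.
gular pouch: derived state '1' in Lithites, Lithyx, and Microis only — synapomorphy for {Lithites, Lithyx, Microis}.
stipules present (derived state '1') is shared by all ingroup taxa — unites the whole ingroup.
tarsal claw bifid (derived state '1') is shared by Lithites, Lithyx, Microis, and Ophiodon — a synapomorphy uniting that clade.
Most parsimonious ingroup topology: ((((Lithites,Lithyx),Microis),Ophiodon),Aelops).
Lithyx and Microis share a more recent common ancestor with each other than either does with Aelops, so Aelops is the least closely related of the three.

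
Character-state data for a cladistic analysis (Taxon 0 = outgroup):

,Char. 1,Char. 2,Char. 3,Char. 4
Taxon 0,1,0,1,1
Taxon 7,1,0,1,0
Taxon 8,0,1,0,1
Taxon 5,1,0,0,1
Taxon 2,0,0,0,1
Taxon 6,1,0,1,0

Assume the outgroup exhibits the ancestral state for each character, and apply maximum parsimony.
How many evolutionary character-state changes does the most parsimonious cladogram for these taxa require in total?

Character polarity is set by the outgroup: the derived state is whichever differs from the outgroup's state, so for Char. 1, Char. 3, Char. 4 the derived state is '0', and for the remaining characters it is '1'.
Only Taxon 2 and Taxon 8 show the derived state '0' for Char. 1, supporting them as a clade.
Char. 2 (derived state '1') is unique to Taxon 8 (autapomorphy; uninformative for grouping).
Char. 3: derived state '0' in Taxon 2, Taxon 5, and Taxon 8 only — synapomorphy for {Taxon 2, Taxon 5, Taxon 8}.
Only Taxon 6 and Taxon 7 show the derived state '0' for Char. 4, supporting them as a clade.
Most parsimonious ingroup topology: ((Taxon 7,Taxon 6),((Taxon 8,Taxon 2),Taxon 5)).
Changes per character on this tree: Char. 1: 1; Char. 2: 1; Char. 3: 1; Char. 4: 1.
Total = 4.

4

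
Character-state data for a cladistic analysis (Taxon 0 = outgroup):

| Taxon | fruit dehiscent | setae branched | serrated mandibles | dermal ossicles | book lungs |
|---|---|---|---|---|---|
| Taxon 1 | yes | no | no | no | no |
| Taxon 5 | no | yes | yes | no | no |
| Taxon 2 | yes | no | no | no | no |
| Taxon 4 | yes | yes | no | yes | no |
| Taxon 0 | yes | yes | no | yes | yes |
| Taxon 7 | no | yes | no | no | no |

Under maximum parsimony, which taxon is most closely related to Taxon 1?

Taxon 2

Character polarity is set by the outgroup: the derived state is whichever differs from the outgroup's state, so for fruit dehiscent, setae branched, dermal ossicles, book lungs the derived state is 'no', and for the remaining characters it is 'yes'.
fruit dehiscent: derived state 'no' in Taxon 5 and Taxon 7 only — synapomorphy for {Taxon 5, Taxon 7}.
setae branched (derived state 'no') is shared by Taxon 1 and Taxon 2 — a synapomorphy uniting that clade.
serrated mandibles: derived state 'yes' in Taxon 5 only — an autapomorphy, so it tells us nothing about relationships among taxa.
dermal ossicles (derived state 'no') is shared by Taxon 1, Taxon 2, Taxon 5, and Taxon 7 — a synapomorphy uniting that clade.
All ingroup taxa share the derived state 'no' for book lungs; it defines the ingroup but does not resolve relationships within it.
Most parsimonious ingroup topology: (((Taxon 5,Taxon 7),(Taxon 2,Taxon 1)),Taxon 4).
Taxon 1 and Taxon 2 form a cherry on this tree, so they are sister taxa.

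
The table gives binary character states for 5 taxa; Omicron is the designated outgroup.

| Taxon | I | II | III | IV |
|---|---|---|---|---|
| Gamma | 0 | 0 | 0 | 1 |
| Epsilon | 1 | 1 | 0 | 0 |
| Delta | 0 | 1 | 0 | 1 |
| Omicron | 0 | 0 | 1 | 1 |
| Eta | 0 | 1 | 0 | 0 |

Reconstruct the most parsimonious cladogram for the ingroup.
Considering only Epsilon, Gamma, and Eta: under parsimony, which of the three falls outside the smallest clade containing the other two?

Gamma

Character polarity is set by the outgroup: the derived state is whichever differs from the outgroup's state, so for III, IV the derived state is '0', and for the remaining characters it is '1'.
I (derived state '1') is unique to Epsilon (autapomorphy; uninformative for grouping).
II (derived state '1') is shared by Delta, Epsilon, and Eta — a synapomorphy uniting that clade.
All ingroup taxa share the derived state '0' for III; it defines the ingroup but does not resolve relationships within it.
IV (derived state '0') is shared by Epsilon and Eta — a synapomorphy uniting that clade.
Most parsimonious ingroup topology: ((Delta,(Eta,Epsilon)),Gamma).
Eta and Epsilon share a more recent common ancestor with each other than either does with Gamma, so Gamma is the least closely related of the three.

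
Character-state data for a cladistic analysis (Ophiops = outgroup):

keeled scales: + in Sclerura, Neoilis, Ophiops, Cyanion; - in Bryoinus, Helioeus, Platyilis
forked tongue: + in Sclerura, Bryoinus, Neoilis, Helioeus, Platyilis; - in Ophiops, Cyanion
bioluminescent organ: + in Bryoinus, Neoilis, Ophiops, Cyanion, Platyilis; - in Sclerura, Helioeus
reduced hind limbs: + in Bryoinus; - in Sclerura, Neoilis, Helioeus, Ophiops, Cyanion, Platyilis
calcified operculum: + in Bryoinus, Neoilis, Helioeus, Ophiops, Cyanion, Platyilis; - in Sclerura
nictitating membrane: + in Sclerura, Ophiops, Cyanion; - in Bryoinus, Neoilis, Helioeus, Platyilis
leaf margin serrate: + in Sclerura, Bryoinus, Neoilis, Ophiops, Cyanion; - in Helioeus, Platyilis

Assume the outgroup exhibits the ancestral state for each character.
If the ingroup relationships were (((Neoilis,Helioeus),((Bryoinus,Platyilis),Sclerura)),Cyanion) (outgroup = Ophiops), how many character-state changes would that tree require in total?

Map each character onto (((Neoilis,Helioeus),((Bryoinus,Platyilis),Sclerura)),Cyanion) (rooted by Ophiops) and count the minimum state changes it requires (Fitch parsimony):
keeled scales: 2; forked tongue: 1; bioluminescent organ: 2; reduced hind limbs: 1; calcified operculum: 1; nictitating membrane: 2; leaf margin serrate: 2.
Total tree length = 11.

11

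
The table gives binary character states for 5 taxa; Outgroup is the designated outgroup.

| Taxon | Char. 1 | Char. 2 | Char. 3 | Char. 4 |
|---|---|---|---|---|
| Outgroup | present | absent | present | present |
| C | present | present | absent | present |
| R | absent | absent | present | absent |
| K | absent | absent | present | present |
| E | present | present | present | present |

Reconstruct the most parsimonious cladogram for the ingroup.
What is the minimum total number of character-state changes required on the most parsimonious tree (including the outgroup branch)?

Character polarity is set by the outgroup: the derived state is whichever differs from the outgroup's state, so for Char. 1, Char. 3, Char. 4 the derived state is 'absent', and for the remaining characters it is 'present'.
Char. 1: derived state 'absent' in K and R only — synapomorphy for {K, R}.
Only C and E show the derived state 'present' for Char. 2, supporting them as a clade.
Char. 3 (derived state 'absent') is unique to C (autapomorphy; uninformative for grouping).
Char. 4: derived state 'absent' in R only — an autapomorphy, so it tells us nothing about relationships among taxa.
Most parsimonious ingroup topology: ((C,E),(R,K)).
Changes per character on this tree: Char. 1: 1; Char. 2: 1; Char. 3: 1; Char. 4: 1.
Total = 4.

4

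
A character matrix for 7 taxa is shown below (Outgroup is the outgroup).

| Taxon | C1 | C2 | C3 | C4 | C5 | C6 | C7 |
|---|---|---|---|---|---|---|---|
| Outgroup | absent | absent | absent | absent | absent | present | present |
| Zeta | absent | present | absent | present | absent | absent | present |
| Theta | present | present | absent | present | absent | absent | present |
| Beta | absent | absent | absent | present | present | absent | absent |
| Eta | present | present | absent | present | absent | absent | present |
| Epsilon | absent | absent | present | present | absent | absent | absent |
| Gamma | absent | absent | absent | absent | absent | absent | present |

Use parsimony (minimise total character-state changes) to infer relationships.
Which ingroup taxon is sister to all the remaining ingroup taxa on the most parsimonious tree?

Gamma

Character polarity is set by the outgroup: the derived state is whichever differs from the outgroup's state, so for C6, C7 the derived state is 'absent', and for the remaining characters it is 'present'.
C1: derived state 'present' in Eta and Theta only — synapomorphy for {Eta, Theta}.
C2: derived state 'present' in Eta, Theta, and Zeta only — synapomorphy for {Eta, Theta, Zeta}.
C3 (derived state 'present') is unique to Epsilon (autapomorphy; uninformative for grouping).
C4: derived state 'present' in Beta, Epsilon, Eta, Theta, and Zeta only — synapomorphy for {Beta, Epsilon, Eta, Theta, Zeta}.
C5 (derived state 'present') is unique to Beta (autapomorphy; uninformative for grouping).
C6 (derived state 'absent') is shared by all ingroup taxa — unites the whole ingroup.
C7: derived state 'absent' in Beta and Epsilon only — synapomorphy for {Beta, Epsilon}.
Most parsimonious ingroup topology: (((Zeta,(Theta,Eta)),(Beta,Epsilon)),Gamma).
Gamma is sister to the clade containing all other ingroup taxa, so it is the earliest-diverging (most basal) ingroup lineage.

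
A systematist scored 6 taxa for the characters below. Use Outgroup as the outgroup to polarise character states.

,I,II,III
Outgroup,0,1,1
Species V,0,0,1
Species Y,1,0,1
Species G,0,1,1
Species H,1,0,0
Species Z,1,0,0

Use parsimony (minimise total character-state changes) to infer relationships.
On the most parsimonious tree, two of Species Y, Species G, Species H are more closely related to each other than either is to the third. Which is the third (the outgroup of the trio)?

Character polarity is set by the outgroup: the derived state is whichever differs from the outgroup's state, so for II, III the derived state is '0', and for the remaining characters it is '1'.
Only Species H, Species Y, and Species Z show the derived state '1' for I, supporting them as a clade.
II: derived state '0' in Species H, Species V, Species Y, and Species Z only — synapomorphy for {Species H, Species V, Species Y, Species Z}.
Only Species H and Species Z show the derived state '0' for III, supporting them as a clade.
Most parsimonious ingroup topology: ((((Species H,Species Z),Species Y),Species V),Species G).
Species H and Species Y share a more recent common ancestor with each other than either does with Species G, so Species G is the least closely related of the three.

Species G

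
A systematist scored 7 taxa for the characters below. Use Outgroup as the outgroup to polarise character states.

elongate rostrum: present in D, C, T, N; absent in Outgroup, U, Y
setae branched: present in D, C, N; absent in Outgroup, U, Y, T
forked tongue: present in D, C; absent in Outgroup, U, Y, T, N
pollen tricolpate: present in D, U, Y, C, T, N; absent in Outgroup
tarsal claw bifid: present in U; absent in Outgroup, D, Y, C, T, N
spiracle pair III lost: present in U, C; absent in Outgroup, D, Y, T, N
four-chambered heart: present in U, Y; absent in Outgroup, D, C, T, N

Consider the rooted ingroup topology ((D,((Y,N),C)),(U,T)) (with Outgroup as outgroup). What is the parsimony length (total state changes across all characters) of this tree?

Map each character onto ((D,((Y,N),C)),(U,T)) (rooted by Outgroup) and count the minimum state changes it requires (Fitch parsimony):
elongate rostrum: 3; setae branched: 2; forked tongue: 2; pollen tricolpate: 1; tarsal claw bifid: 1; spiracle pair III lost: 2; four-chambered heart: 2.
Total tree length = 13.

13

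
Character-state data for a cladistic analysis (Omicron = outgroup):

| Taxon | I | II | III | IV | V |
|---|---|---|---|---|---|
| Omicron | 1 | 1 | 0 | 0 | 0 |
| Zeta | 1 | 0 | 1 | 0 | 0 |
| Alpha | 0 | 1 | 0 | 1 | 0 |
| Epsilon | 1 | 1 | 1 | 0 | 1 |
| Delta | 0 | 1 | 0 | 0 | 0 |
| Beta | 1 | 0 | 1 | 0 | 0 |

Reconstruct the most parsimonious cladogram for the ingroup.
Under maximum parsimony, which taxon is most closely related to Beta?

Character polarity is set by the outgroup: the derived state is whichever differs from the outgroup's state, so for I, II the derived state is '0', and for the remaining characters it is '1'.
I: derived state '0' in Alpha and Delta only — synapomorphy for {Alpha, Delta}.
Only Beta and Zeta show the derived state '0' for II, supporting them as a clade.
Only Beta, Epsilon, and Zeta show the derived state '1' for III, supporting them as a clade.
IV: derived state '1' in Alpha only — an autapomorphy, so it tells us nothing about relationships among taxa.
V: derived state '1' in Epsilon only — an autapomorphy, so it tells us nothing about relationships among taxa.
Most parsimonious ingroup topology: (((Zeta,Beta),Epsilon),(Alpha,Delta)).
Beta and Zeta form a cherry on this tree, so they are sister taxa.

Zeta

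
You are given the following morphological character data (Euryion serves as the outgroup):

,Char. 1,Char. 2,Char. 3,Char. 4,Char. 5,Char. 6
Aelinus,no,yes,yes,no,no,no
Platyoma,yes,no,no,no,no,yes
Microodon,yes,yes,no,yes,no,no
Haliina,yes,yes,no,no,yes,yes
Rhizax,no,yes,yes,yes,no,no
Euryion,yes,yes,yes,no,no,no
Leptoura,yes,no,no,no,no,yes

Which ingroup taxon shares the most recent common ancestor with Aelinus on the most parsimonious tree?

Character polarity is set by the outgroup: the derived state is whichever differs from the outgroup's state, so for Char. 1, Char. 2, Char. 3 the derived state is 'no', and for the remaining characters it is 'yes'.
Only Aelinus and Rhizax show the derived state 'no' for Char. 1, supporting them as a clade.
Char. 2: derived state 'no' in Leptoura and Platyoma only — synapomorphy for {Leptoura, Platyoma}.
Only Haliina, Leptoura, Microodon, and Platyoma show the derived state 'no' for Char. 3, supporting them as a clade.
Char. 4 groups Microodon and Rhizax, which is incompatible with the clades supported by the remaining characters; treating it as convergent (homoplasy) costs fewer steps than any alternative tree.
Char. 5 (derived state 'yes') is unique to Haliina (autapomorphy; uninformative for grouping).
Char. 6: derived state 'yes' in Haliina, Leptoura, and Platyoma only — synapomorphy for {Haliina, Leptoura, Platyoma}.
Most parsimonious ingroup topology: ((Microodon,((Platyoma,Leptoura),Haliina)),(Aelinus,Rhizax)).
Aelinus and Rhizax form a cherry on this tree, so they are sister taxa.

Rhizax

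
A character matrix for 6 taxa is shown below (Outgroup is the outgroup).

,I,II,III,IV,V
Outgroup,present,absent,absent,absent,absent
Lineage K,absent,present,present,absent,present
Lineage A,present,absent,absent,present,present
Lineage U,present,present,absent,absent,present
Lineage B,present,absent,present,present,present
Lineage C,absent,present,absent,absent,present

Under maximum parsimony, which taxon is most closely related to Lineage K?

Lineage C

Character polarity is set by the outgroup: the derived state is whichever differs from the outgroup's state, so for I the derived state is 'absent', and for the remaining characters it is 'present'.
Only Lineage C and Lineage K show the derived state 'absent' for I, supporting them as a clade.
II (derived state 'present') is shared by Lineage C, Lineage K, and Lineage U — a synapomorphy uniting that clade.
III groups Lineage B and Lineage K, which is incompatible with the clades supported by the remaining characters; treating it as convergent (homoplasy) costs fewer steps than any alternative tree.
Only Lineage A and Lineage B show the derived state 'present' for IV, supporting them as a clade.
V (derived state 'present') is shared by all ingroup taxa — unites the whole ingroup.
Most parsimonious ingroup topology: (((Lineage K,Lineage C),Lineage U),(Lineage A,Lineage B)).
Lineage K and Lineage C form a cherry on this tree, so they are sister taxa.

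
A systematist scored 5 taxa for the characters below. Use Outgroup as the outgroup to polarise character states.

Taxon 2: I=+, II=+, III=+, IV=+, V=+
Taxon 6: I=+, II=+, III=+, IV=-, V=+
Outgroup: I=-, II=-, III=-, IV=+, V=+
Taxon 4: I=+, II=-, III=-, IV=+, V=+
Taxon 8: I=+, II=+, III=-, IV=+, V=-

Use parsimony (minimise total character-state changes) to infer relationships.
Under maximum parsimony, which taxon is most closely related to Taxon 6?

Character polarity is set by the outgroup: the derived state is whichever differs from the outgroup's state, so for IV, V the derived state is '-', and for the remaining characters it is '+'.
I (derived state '+') is shared by all ingroup taxa — unites the whole ingroup.
II: derived state '+' in Taxon 2, Taxon 6, and Taxon 8 only — synapomorphy for {Taxon 2, Taxon 6, Taxon 8}.
Only Taxon 2 and Taxon 6 show the derived state '+' for III, supporting them as a clade.
IV: derived state '-' in Taxon 6 only — an autapomorphy, so it tells us nothing about relationships among taxa.
V (derived state '-') is unique to Taxon 8 (autapomorphy; uninformative for grouping).
Most parsimonious ingroup topology: (((Taxon 2,Taxon 6),Taxon 8),Taxon 4).
Taxon 6 and Taxon 2 form a cherry on this tree, so they are sister taxa.

Taxon 2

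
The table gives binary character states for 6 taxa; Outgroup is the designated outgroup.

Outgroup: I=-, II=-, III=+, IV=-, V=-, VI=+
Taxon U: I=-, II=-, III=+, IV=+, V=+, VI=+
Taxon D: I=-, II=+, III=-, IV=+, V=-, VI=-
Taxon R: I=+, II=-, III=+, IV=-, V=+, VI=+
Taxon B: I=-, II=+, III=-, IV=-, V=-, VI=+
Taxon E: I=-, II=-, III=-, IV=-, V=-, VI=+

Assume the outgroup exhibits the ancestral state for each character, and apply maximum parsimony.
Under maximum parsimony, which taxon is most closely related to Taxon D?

Taxon B

Character polarity is set by the outgroup: the derived state is whichever differs from the outgroup's state, so for III, VI the derived state is '-', and for the remaining characters it is '+'.
I (derived state '+') is unique to Taxon R (autapomorphy; uninformative for grouping).
II: derived state '+' in Taxon B and Taxon D only — synapomorphy for {Taxon B, Taxon D}.
Only Taxon B, Taxon D, and Taxon E show the derived state '-' for III, supporting them as a clade.
IV (state '+') occurs in Taxon D and Taxon U but conflicts with the nesting implied by the other characters — most parsimoniously interpreted as homoplasy.
V: derived state '+' in Taxon R and Taxon U only — synapomorphy for {Taxon R, Taxon U}.
VI: derived state '-' in Taxon D only — an autapomorphy, so it tells us nothing about relationships among taxa.
Most parsimonious ingroup topology: ((Taxon U,Taxon R),((Taxon D,Taxon B),Taxon E)).
Taxon D and Taxon B form a cherry on this tree, so they are sister taxa.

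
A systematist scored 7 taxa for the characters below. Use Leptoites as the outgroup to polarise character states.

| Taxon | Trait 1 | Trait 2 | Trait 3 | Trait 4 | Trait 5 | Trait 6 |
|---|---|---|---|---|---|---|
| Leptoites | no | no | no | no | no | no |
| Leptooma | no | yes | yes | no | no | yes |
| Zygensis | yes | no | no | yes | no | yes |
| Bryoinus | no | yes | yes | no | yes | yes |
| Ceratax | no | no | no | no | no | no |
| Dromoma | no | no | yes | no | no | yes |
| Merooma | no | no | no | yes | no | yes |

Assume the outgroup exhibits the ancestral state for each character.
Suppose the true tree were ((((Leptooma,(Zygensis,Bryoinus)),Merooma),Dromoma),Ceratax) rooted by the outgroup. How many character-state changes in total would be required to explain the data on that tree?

Map each character onto ((((Leptooma,(Zygensis,Bryoinus)),Merooma),Dromoma),Ceratax) (rooted by Leptoites) and count the minimum state changes it requires (Fitch parsimony):
Trait 1: 1; Trait 2: 2; Trait 3: 3; Trait 4: 2; Trait 5: 1; Trait 6: 1.
Total tree length = 10.

10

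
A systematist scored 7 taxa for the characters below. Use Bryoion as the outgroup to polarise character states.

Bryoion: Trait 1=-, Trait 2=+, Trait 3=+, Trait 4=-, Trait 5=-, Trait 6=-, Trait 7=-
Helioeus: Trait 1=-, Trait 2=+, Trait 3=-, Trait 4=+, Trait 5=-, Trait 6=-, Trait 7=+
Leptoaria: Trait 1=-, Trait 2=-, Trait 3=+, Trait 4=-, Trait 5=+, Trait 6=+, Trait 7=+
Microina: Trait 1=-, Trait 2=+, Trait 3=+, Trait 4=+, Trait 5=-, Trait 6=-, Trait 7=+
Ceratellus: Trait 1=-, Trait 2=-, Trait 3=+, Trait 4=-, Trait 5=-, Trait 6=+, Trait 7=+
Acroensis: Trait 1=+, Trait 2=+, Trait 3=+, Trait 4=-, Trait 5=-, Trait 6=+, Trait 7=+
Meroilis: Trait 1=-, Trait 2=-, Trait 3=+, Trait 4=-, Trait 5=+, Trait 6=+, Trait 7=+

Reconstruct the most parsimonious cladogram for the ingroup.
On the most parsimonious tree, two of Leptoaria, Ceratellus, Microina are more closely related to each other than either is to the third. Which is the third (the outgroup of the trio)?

Character polarity is set by the outgroup: the derived state is whichever differs from the outgroup's state, so for Trait 2, Trait 3 the derived state is '-', and for the remaining characters it is '+'.
Trait 1: derived state '+' in Acroensis only — an autapomorphy, so it tells us nothing about relationships among taxa.
Only Ceratellus, Leptoaria, and Meroilis show the derived state '-' for Trait 2, supporting them as a clade.
Trait 3: derived state '-' in Helioeus only — an autapomorphy, so it tells us nothing about relationships among taxa.
Trait 4 (derived state '+') is shared by Helioeus and Microina — a synapomorphy uniting that clade.
Trait 5 (derived state '+') is shared by Leptoaria and Meroilis — a synapomorphy uniting that clade.
Only Acroensis, Ceratellus, Leptoaria, and Meroilis show the derived state '+' for Trait 6, supporting them as a clade.
All ingroup taxa share the derived state '+' for Trait 7; it defines the ingroup but does not resolve relationships within it.
Most parsimonious ingroup topology: ((Helioeus,Microina),(((Leptoaria,Meroilis),Ceratellus),Acroensis)).
Ceratellus and Leptoaria share a more recent common ancestor with each other than either does with Microina, so Microina is the least closely related of the three.

Microina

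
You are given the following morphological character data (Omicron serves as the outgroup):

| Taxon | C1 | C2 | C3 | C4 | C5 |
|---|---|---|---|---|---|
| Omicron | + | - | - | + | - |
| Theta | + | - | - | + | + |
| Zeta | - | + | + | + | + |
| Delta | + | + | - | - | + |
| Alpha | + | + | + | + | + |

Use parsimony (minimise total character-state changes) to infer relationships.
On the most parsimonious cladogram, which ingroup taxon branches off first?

Character polarity is set by the outgroup: the derived state is whichever differs from the outgroup's state, so for C1, C4 the derived state is '-', and for the remaining characters it is '+'.
C1: derived state '-' in Zeta only — an autapomorphy, so it tells us nothing about relationships among taxa.
C2 (derived state '+') is shared by Alpha, Delta, and Zeta — a synapomorphy uniting that clade.
Only Alpha and Zeta show the derived state '+' for C3, supporting them as a clade.
C4: derived state '-' in Delta only — an autapomorphy, so it tells us nothing about relationships among taxa.
C5 (derived state '+') is shared by all ingroup taxa — unites the whole ingroup.
Most parsimonious ingroup topology: (Theta,((Zeta,Alpha),Delta)).
Theta is sister to the clade containing all other ingroup taxa, so it is the earliest-diverging (most basal) ingroup lineage.

Theta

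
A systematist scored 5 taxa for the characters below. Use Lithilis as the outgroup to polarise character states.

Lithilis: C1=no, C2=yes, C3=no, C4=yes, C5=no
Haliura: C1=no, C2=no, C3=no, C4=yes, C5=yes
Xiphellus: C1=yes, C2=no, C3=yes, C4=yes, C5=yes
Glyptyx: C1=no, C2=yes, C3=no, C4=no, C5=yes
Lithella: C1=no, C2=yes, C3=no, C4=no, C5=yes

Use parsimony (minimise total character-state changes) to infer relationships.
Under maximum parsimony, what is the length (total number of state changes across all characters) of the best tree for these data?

Character polarity is set by the outgroup: the derived state is whichever differs from the outgroup's state, so for C2, C4 the derived state is 'no', and for the remaining characters it is 'yes'.
C1: derived state 'yes' in Xiphellus only — an autapomorphy, so it tells us nothing about relationships among taxa.
C2: derived state 'no' in Haliura and Xiphellus only — synapomorphy for {Haliura, Xiphellus}.
C3: derived state 'yes' in Xiphellus only — an autapomorphy, so it tells us nothing about relationships among taxa.
C4 (derived state 'no') is shared by Glyptyx and Lithella — a synapomorphy uniting that clade.
C5 (derived state 'yes') is shared by all ingroup taxa — unites the whole ingroup.
Most parsimonious ingroup topology: ((Haliura,Xiphellus),(Glyptyx,Lithella)).
Changes per character on this tree: C1: 1; C2: 1; C3: 1; C4: 1; C5: 1.
Total = 5.

5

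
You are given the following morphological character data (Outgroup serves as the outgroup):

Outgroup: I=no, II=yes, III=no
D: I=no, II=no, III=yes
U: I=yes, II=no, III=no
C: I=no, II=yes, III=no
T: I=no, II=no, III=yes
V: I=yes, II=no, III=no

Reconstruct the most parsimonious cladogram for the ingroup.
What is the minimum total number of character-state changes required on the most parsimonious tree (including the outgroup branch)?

3

Character polarity is set by the outgroup: the derived state is whichever differs from the outgroup's state, so for II the derived state is 'no', and for the remaining characters it is 'yes'.
I: derived state 'yes' in U and V only — synapomorphy for {U, V}.
Only D, T, U, and V show the derived state 'no' for II, supporting them as a clade.
III: derived state 'yes' in D and T only — synapomorphy for {D, T}.
Most parsimonious ingroup topology: (((D,T),(U,V)),C).
Changes per character on this tree: I: 1; II: 1; III: 1.
Total = 3.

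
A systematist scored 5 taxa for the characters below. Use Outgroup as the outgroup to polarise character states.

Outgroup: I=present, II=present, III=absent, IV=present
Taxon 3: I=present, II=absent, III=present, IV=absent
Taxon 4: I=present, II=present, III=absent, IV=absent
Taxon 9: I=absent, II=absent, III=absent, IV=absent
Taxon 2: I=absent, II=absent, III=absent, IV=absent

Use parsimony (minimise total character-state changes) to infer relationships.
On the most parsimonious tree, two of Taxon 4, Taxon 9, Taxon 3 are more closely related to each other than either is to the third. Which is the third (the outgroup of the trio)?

Taxon 4

Character polarity is set by the outgroup: the derived state is whichever differs from the outgroup's state, so for I, II, IV the derived state is 'absent', and for the remaining characters it is 'present'.
Only Taxon 2 and Taxon 9 show the derived state 'absent' for I, supporting them as a clade.
Only Taxon 2, Taxon 3, and Taxon 9 show the derived state 'absent' for II, supporting them as a clade.
III (derived state 'present') is unique to Taxon 3 (autapomorphy; uninformative for grouping).
IV (derived state 'absent') is shared by all ingroup taxa — unites the whole ingroup.
Most parsimonious ingroup topology: ((Taxon 3,(Taxon 9,Taxon 2)),Taxon 4).
Taxon 3 and Taxon 9 share a more recent common ancestor with each other than either does with Taxon 4, so Taxon 4 is the least closely related of the three.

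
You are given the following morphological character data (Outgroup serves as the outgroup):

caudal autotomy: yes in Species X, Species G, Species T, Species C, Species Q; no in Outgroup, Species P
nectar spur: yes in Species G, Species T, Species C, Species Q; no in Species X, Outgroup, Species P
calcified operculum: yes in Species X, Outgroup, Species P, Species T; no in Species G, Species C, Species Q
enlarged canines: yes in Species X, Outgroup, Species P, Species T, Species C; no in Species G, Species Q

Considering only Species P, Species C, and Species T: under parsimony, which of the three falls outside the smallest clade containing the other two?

Character polarity is set by the outgroup: the derived state is whichever differs from the outgroup's state, so for calcified operculum, enlarged canines the derived state is 'no', and for the remaining characters it is 'yes'.
caudal autotomy (derived state 'yes') is shared by Species C, Species G, Species Q, Species T, and Species X — a synapomorphy uniting that clade.
nectar spur: derived state 'yes' in Species C, Species G, Species Q, and Species T only — synapomorphy for {Species C, Species G, Species Q, Species T}.
calcified operculum: derived state 'no' in Species C, Species G, and Species Q only — synapomorphy for {Species C, Species G, Species Q}.
Only Species G and Species Q show the derived state 'no' for enlarged canines, supporting them as a clade.
Most parsimonious ingroup topology: (((((Species Q,Species G),Species C),Species T),Species X),Species P).
Species C and Species T share a more recent common ancestor with each other than either does with Species P, so Species P is the least closely related of the three.

Species P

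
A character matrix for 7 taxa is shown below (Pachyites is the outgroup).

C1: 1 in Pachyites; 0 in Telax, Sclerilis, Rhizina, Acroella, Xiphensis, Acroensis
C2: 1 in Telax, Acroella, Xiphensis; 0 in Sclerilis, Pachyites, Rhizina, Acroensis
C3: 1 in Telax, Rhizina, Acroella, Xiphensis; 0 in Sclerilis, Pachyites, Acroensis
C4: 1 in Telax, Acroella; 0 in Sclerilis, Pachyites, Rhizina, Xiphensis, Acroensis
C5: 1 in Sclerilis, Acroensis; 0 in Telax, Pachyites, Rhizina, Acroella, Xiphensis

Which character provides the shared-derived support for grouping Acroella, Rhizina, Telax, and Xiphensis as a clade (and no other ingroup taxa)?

Character polarity is set by the outgroup: the derived state is whichever differs from the outgroup's state, so for C1 the derived state is '0', and for the remaining characters it is '1'.
C1 (derived state '0') is shared by all ingroup taxa — unites the whole ingroup.
C2: derived state '1' in Acroella, Telax, and Xiphensis only — synapomorphy for {Acroella, Telax, Xiphensis}.
C3 (derived state '1') is shared by Acroella, Rhizina, Telax, and Xiphensis — a synapomorphy uniting that clade.
C4: derived state '1' in Acroella and Telax only — synapomorphy for {Acroella, Telax}.
Only Acroensis and Sclerilis show the derived state '1' for C5, supporting them as a clade.
Most parsimonious ingroup topology: ((((Telax,Acroella),Xiphensis),Rhizina),(Acroensis,Sclerilis)).
The clade {Acroella, Rhizina, Telax, Xiphensis} is supported by C3: its derived state '1' occurs in exactly those taxa and in no other taxon (including the outgroup).

C3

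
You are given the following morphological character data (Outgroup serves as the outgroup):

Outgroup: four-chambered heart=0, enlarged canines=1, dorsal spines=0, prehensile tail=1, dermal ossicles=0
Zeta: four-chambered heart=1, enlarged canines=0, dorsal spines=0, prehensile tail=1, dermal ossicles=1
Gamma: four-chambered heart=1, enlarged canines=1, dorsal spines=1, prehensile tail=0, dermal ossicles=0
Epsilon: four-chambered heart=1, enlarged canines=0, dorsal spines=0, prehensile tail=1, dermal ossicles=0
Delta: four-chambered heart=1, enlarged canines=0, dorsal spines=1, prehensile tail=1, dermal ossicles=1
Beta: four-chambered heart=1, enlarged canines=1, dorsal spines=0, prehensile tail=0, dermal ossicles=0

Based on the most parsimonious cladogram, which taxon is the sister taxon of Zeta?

Delta

Character polarity is set by the outgroup: the derived state is whichever differs from the outgroup's state, so for enlarged canines, prehensile tail the derived state is '0', and for the remaining characters it is '1'.
four-chambered heart (derived state '1') is shared by all ingroup taxa — unites the whole ingroup.
enlarged canines: derived state '0' in Delta, Epsilon, and Zeta only — synapomorphy for {Delta, Epsilon, Zeta}.
dorsal spines (state '1') occurs in Delta and Gamma but conflicts with the nesting implied by the other characters — most parsimoniously interpreted as homoplasy.
Only Beta and Gamma show the derived state '0' for prehensile tail, supporting them as a clade.
dermal ossicles (derived state '1') is shared by Delta and Zeta — a synapomorphy uniting that clade.
Most parsimonious ingroup topology: (((Zeta,Delta),Epsilon),(Gamma,Beta)).
Zeta and Delta form a cherry on this tree, so they are sister taxa.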